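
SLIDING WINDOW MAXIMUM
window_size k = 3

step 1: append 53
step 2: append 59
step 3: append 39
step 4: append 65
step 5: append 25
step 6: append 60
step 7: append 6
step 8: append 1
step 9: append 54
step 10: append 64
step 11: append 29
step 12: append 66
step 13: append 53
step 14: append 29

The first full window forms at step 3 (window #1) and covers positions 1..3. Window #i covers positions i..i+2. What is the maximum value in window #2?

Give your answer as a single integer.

step 1: append 53 -> window=[53] (not full yet)
step 2: append 59 -> window=[53, 59] (not full yet)
step 3: append 39 -> window=[53, 59, 39] -> max=59
step 4: append 65 -> window=[59, 39, 65] -> max=65
Window #2 max = 65

Answer: 65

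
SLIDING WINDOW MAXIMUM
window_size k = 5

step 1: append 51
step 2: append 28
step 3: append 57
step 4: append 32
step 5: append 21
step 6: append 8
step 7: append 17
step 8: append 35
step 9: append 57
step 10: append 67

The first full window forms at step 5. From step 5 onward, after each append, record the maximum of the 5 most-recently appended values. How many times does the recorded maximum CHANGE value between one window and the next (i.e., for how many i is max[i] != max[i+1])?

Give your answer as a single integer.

Answer: 3

Derivation:
step 1: append 51 -> window=[51] (not full yet)
step 2: append 28 -> window=[51, 28] (not full yet)
step 3: append 57 -> window=[51, 28, 57] (not full yet)
step 4: append 32 -> window=[51, 28, 57, 32] (not full yet)
step 5: append 21 -> window=[51, 28, 57, 32, 21] -> max=57
step 6: append 8 -> window=[28, 57, 32, 21, 8] -> max=57
step 7: append 17 -> window=[57, 32, 21, 8, 17] -> max=57
step 8: append 35 -> window=[32, 21, 8, 17, 35] -> max=35
step 9: append 57 -> window=[21, 8, 17, 35, 57] -> max=57
step 10: append 67 -> window=[8, 17, 35, 57, 67] -> max=67
Recorded maximums: 57 57 57 35 57 67
Changes between consecutive maximums: 3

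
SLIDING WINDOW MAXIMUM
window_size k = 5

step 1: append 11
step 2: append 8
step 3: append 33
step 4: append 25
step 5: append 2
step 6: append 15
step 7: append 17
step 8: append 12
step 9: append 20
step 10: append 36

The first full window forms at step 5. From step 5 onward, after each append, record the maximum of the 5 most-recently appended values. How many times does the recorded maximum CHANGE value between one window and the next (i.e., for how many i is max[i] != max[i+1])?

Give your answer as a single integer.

Answer: 3

Derivation:
step 1: append 11 -> window=[11] (not full yet)
step 2: append 8 -> window=[11, 8] (not full yet)
step 3: append 33 -> window=[11, 8, 33] (not full yet)
step 4: append 25 -> window=[11, 8, 33, 25] (not full yet)
step 5: append 2 -> window=[11, 8, 33, 25, 2] -> max=33
step 6: append 15 -> window=[8, 33, 25, 2, 15] -> max=33
step 7: append 17 -> window=[33, 25, 2, 15, 17] -> max=33
step 8: append 12 -> window=[25, 2, 15, 17, 12] -> max=25
step 9: append 20 -> window=[2, 15, 17, 12, 20] -> max=20
step 10: append 36 -> window=[15, 17, 12, 20, 36] -> max=36
Recorded maximums: 33 33 33 25 20 36
Changes between consecutive maximums: 3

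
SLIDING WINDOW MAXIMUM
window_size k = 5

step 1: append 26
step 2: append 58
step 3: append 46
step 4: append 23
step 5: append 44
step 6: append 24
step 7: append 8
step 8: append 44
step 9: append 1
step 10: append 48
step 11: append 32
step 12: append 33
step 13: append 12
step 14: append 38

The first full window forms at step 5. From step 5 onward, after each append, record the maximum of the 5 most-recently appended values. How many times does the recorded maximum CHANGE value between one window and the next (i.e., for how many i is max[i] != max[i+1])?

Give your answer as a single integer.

step 1: append 26 -> window=[26] (not full yet)
step 2: append 58 -> window=[26, 58] (not full yet)
step 3: append 46 -> window=[26, 58, 46] (not full yet)
step 4: append 23 -> window=[26, 58, 46, 23] (not full yet)
step 5: append 44 -> window=[26, 58, 46, 23, 44] -> max=58
step 6: append 24 -> window=[58, 46, 23, 44, 24] -> max=58
step 7: append 8 -> window=[46, 23, 44, 24, 8] -> max=46
step 8: append 44 -> window=[23, 44, 24, 8, 44] -> max=44
step 9: append 1 -> window=[44, 24, 8, 44, 1] -> max=44
step 10: append 48 -> window=[24, 8, 44, 1, 48] -> max=48
step 11: append 32 -> window=[8, 44, 1, 48, 32] -> max=48
step 12: append 33 -> window=[44, 1, 48, 32, 33] -> max=48
step 13: append 12 -> window=[1, 48, 32, 33, 12] -> max=48
step 14: append 38 -> window=[48, 32, 33, 12, 38] -> max=48
Recorded maximums: 58 58 46 44 44 48 48 48 48 48
Changes between consecutive maximums: 3

Answer: 3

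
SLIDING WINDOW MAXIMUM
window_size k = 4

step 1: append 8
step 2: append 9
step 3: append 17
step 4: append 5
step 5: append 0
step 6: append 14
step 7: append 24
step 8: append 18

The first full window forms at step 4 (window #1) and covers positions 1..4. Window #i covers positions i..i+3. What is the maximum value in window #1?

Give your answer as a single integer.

Answer: 17

Derivation:
step 1: append 8 -> window=[8] (not full yet)
step 2: append 9 -> window=[8, 9] (not full yet)
step 3: append 17 -> window=[8, 9, 17] (not full yet)
step 4: append 5 -> window=[8, 9, 17, 5] -> max=17
Window #1 max = 17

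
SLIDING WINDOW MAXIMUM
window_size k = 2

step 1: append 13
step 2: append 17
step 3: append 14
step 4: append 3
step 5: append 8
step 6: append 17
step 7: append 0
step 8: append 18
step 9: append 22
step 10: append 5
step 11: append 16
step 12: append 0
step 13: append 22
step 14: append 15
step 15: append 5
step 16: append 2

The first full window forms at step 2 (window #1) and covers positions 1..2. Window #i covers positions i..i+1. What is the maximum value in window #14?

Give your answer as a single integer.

Answer: 15

Derivation:
step 1: append 13 -> window=[13] (not full yet)
step 2: append 17 -> window=[13, 17] -> max=17
step 3: append 14 -> window=[17, 14] -> max=17
step 4: append 3 -> window=[14, 3] -> max=14
step 5: append 8 -> window=[3, 8] -> max=8
step 6: append 17 -> window=[8, 17] -> max=17
step 7: append 0 -> window=[17, 0] -> max=17
step 8: append 18 -> window=[0, 18] -> max=18
step 9: append 22 -> window=[18, 22] -> max=22
step 10: append 5 -> window=[22, 5] -> max=22
step 11: append 16 -> window=[5, 16] -> max=16
step 12: append 0 -> window=[16, 0] -> max=16
step 13: append 22 -> window=[0, 22] -> max=22
step 14: append 15 -> window=[22, 15] -> max=22
step 15: append 5 -> window=[15, 5] -> max=15
Window #14 max = 15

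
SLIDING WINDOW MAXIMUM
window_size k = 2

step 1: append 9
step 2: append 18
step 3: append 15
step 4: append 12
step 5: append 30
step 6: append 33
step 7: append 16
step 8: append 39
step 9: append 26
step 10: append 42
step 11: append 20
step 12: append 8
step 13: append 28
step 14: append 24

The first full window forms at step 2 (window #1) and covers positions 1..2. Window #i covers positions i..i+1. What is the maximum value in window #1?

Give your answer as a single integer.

step 1: append 9 -> window=[9] (not full yet)
step 2: append 18 -> window=[9, 18] -> max=18
Window #1 max = 18

Answer: 18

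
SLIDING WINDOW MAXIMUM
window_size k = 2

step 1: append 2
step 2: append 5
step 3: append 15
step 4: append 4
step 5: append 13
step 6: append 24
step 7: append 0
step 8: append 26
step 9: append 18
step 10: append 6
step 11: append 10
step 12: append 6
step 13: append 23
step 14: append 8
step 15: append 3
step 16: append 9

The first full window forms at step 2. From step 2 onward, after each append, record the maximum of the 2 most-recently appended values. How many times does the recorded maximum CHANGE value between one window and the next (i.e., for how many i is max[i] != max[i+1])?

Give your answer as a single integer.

step 1: append 2 -> window=[2] (not full yet)
step 2: append 5 -> window=[2, 5] -> max=5
step 3: append 15 -> window=[5, 15] -> max=15
step 4: append 4 -> window=[15, 4] -> max=15
step 5: append 13 -> window=[4, 13] -> max=13
step 6: append 24 -> window=[13, 24] -> max=24
step 7: append 0 -> window=[24, 0] -> max=24
step 8: append 26 -> window=[0, 26] -> max=26
step 9: append 18 -> window=[26, 18] -> max=26
step 10: append 6 -> window=[18, 6] -> max=18
step 11: append 10 -> window=[6, 10] -> max=10
step 12: append 6 -> window=[10, 6] -> max=10
step 13: append 23 -> window=[6, 23] -> max=23
step 14: append 8 -> window=[23, 8] -> max=23
step 15: append 3 -> window=[8, 3] -> max=8
step 16: append 9 -> window=[3, 9] -> max=9
Recorded maximums: 5 15 15 13 24 24 26 26 18 10 10 23 23 8 9
Changes between consecutive maximums: 9

Answer: 9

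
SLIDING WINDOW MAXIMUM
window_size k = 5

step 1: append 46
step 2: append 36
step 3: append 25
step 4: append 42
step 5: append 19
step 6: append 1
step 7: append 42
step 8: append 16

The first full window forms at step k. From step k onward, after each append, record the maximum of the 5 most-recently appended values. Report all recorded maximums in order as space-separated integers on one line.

Answer: 46 42 42 42

Derivation:
step 1: append 46 -> window=[46] (not full yet)
step 2: append 36 -> window=[46, 36] (not full yet)
step 3: append 25 -> window=[46, 36, 25] (not full yet)
step 4: append 42 -> window=[46, 36, 25, 42] (not full yet)
step 5: append 19 -> window=[46, 36, 25, 42, 19] -> max=46
step 6: append 1 -> window=[36, 25, 42, 19, 1] -> max=42
step 7: append 42 -> window=[25, 42, 19, 1, 42] -> max=42
step 8: append 16 -> window=[42, 19, 1, 42, 16] -> max=42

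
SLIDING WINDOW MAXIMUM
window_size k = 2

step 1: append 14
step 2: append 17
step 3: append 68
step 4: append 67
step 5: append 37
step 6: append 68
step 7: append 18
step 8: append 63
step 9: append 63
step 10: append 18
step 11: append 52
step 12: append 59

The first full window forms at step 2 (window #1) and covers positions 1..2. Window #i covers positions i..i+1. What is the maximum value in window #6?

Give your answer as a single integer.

Answer: 68

Derivation:
step 1: append 14 -> window=[14] (not full yet)
step 2: append 17 -> window=[14, 17] -> max=17
step 3: append 68 -> window=[17, 68] -> max=68
step 4: append 67 -> window=[68, 67] -> max=68
step 5: append 37 -> window=[67, 37] -> max=67
step 6: append 68 -> window=[37, 68] -> max=68
step 7: append 18 -> window=[68, 18] -> max=68
Window #6 max = 68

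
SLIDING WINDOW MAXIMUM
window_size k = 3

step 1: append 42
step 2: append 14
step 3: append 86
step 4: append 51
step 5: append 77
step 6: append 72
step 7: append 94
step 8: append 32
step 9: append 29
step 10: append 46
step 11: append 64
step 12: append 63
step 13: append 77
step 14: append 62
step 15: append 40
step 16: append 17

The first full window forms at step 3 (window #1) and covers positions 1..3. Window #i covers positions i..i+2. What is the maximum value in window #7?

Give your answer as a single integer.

Answer: 94

Derivation:
step 1: append 42 -> window=[42] (not full yet)
step 2: append 14 -> window=[42, 14] (not full yet)
step 3: append 86 -> window=[42, 14, 86] -> max=86
step 4: append 51 -> window=[14, 86, 51] -> max=86
step 5: append 77 -> window=[86, 51, 77] -> max=86
step 6: append 72 -> window=[51, 77, 72] -> max=77
step 7: append 94 -> window=[77, 72, 94] -> max=94
step 8: append 32 -> window=[72, 94, 32] -> max=94
step 9: append 29 -> window=[94, 32, 29] -> max=94
Window #7 max = 94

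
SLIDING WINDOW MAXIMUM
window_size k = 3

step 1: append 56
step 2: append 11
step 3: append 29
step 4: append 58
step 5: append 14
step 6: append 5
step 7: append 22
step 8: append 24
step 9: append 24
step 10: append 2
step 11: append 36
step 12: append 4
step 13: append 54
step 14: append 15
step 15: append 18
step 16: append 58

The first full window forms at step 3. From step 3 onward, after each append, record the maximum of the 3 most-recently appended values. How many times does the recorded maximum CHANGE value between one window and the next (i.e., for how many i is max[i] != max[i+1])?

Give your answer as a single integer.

step 1: append 56 -> window=[56] (not full yet)
step 2: append 11 -> window=[56, 11] (not full yet)
step 3: append 29 -> window=[56, 11, 29] -> max=56
step 4: append 58 -> window=[11, 29, 58] -> max=58
step 5: append 14 -> window=[29, 58, 14] -> max=58
step 6: append 5 -> window=[58, 14, 5] -> max=58
step 7: append 22 -> window=[14, 5, 22] -> max=22
step 8: append 24 -> window=[5, 22, 24] -> max=24
step 9: append 24 -> window=[22, 24, 24] -> max=24
step 10: append 2 -> window=[24, 24, 2] -> max=24
step 11: append 36 -> window=[24, 2, 36] -> max=36
step 12: append 4 -> window=[2, 36, 4] -> max=36
step 13: append 54 -> window=[36, 4, 54] -> max=54
step 14: append 15 -> window=[4, 54, 15] -> max=54
step 15: append 18 -> window=[54, 15, 18] -> max=54
step 16: append 58 -> window=[15, 18, 58] -> max=58
Recorded maximums: 56 58 58 58 22 24 24 24 36 36 54 54 54 58
Changes between consecutive maximums: 6

Answer: 6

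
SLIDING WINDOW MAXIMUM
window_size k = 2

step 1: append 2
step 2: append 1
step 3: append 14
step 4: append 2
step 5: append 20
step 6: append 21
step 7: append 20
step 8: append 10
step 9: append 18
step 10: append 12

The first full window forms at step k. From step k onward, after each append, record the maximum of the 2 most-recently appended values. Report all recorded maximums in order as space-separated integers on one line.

step 1: append 2 -> window=[2] (not full yet)
step 2: append 1 -> window=[2, 1] -> max=2
step 3: append 14 -> window=[1, 14] -> max=14
step 4: append 2 -> window=[14, 2] -> max=14
step 5: append 20 -> window=[2, 20] -> max=20
step 6: append 21 -> window=[20, 21] -> max=21
step 7: append 20 -> window=[21, 20] -> max=21
step 8: append 10 -> window=[20, 10] -> max=20
step 9: append 18 -> window=[10, 18] -> max=18
step 10: append 12 -> window=[18, 12] -> max=18

Answer: 2 14 14 20 21 21 20 18 18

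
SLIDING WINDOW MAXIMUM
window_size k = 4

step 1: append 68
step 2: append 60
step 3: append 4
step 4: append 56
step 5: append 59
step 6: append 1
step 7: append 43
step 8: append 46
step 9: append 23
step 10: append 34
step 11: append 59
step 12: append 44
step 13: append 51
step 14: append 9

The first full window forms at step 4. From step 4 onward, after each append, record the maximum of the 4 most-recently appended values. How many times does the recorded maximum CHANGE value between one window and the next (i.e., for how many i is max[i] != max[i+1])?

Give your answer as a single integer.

Answer: 4

Derivation:
step 1: append 68 -> window=[68] (not full yet)
step 2: append 60 -> window=[68, 60] (not full yet)
step 3: append 4 -> window=[68, 60, 4] (not full yet)
step 4: append 56 -> window=[68, 60, 4, 56] -> max=68
step 5: append 59 -> window=[60, 4, 56, 59] -> max=60
step 6: append 1 -> window=[4, 56, 59, 1] -> max=59
step 7: append 43 -> window=[56, 59, 1, 43] -> max=59
step 8: append 46 -> window=[59, 1, 43, 46] -> max=59
step 9: append 23 -> window=[1, 43, 46, 23] -> max=46
step 10: append 34 -> window=[43, 46, 23, 34] -> max=46
step 11: append 59 -> window=[46, 23, 34, 59] -> max=59
step 12: append 44 -> window=[23, 34, 59, 44] -> max=59
step 13: append 51 -> window=[34, 59, 44, 51] -> max=59
step 14: append 9 -> window=[59, 44, 51, 9] -> max=59
Recorded maximums: 68 60 59 59 59 46 46 59 59 59 59
Changes between consecutive maximums: 4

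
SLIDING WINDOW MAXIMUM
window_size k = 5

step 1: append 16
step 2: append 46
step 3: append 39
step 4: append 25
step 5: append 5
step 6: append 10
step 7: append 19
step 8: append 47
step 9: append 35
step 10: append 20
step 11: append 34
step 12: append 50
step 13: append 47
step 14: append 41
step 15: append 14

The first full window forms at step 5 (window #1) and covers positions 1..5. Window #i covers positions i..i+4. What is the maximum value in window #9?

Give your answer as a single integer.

Answer: 50

Derivation:
step 1: append 16 -> window=[16] (not full yet)
step 2: append 46 -> window=[16, 46] (not full yet)
step 3: append 39 -> window=[16, 46, 39] (not full yet)
step 4: append 25 -> window=[16, 46, 39, 25] (not full yet)
step 5: append 5 -> window=[16, 46, 39, 25, 5] -> max=46
step 6: append 10 -> window=[46, 39, 25, 5, 10] -> max=46
step 7: append 19 -> window=[39, 25, 5, 10, 19] -> max=39
step 8: append 47 -> window=[25, 5, 10, 19, 47] -> max=47
step 9: append 35 -> window=[5, 10, 19, 47, 35] -> max=47
step 10: append 20 -> window=[10, 19, 47, 35, 20] -> max=47
step 11: append 34 -> window=[19, 47, 35, 20, 34] -> max=47
step 12: append 50 -> window=[47, 35, 20, 34, 50] -> max=50
step 13: append 47 -> window=[35, 20, 34, 50, 47] -> max=50
Window #9 max = 50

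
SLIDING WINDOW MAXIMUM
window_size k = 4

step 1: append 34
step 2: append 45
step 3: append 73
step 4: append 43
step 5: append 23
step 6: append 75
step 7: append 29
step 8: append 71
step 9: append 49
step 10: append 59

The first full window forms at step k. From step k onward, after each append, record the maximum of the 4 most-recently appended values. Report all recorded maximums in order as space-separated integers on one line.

Answer: 73 73 75 75 75 75 71

Derivation:
step 1: append 34 -> window=[34] (not full yet)
step 2: append 45 -> window=[34, 45] (not full yet)
step 3: append 73 -> window=[34, 45, 73] (not full yet)
step 4: append 43 -> window=[34, 45, 73, 43] -> max=73
step 5: append 23 -> window=[45, 73, 43, 23] -> max=73
step 6: append 75 -> window=[73, 43, 23, 75] -> max=75
step 7: append 29 -> window=[43, 23, 75, 29] -> max=75
step 8: append 71 -> window=[23, 75, 29, 71] -> max=75
step 9: append 49 -> window=[75, 29, 71, 49] -> max=75
step 10: append 59 -> window=[29, 71, 49, 59] -> max=71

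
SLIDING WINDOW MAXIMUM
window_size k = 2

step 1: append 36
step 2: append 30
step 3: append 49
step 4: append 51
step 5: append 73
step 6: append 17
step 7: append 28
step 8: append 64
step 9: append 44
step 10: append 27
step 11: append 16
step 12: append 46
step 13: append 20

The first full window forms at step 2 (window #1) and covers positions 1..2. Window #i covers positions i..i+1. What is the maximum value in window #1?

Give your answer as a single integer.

step 1: append 36 -> window=[36] (not full yet)
step 2: append 30 -> window=[36, 30] -> max=36
Window #1 max = 36

Answer: 36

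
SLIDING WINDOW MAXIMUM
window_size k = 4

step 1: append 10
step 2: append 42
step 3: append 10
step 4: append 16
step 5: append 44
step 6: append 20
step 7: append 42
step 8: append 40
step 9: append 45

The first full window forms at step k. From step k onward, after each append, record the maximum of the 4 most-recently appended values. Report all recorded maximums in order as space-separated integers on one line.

step 1: append 10 -> window=[10] (not full yet)
step 2: append 42 -> window=[10, 42] (not full yet)
step 3: append 10 -> window=[10, 42, 10] (not full yet)
step 4: append 16 -> window=[10, 42, 10, 16] -> max=42
step 5: append 44 -> window=[42, 10, 16, 44] -> max=44
step 6: append 20 -> window=[10, 16, 44, 20] -> max=44
step 7: append 42 -> window=[16, 44, 20, 42] -> max=44
step 8: append 40 -> window=[44, 20, 42, 40] -> max=44
step 9: append 45 -> window=[20, 42, 40, 45] -> max=45

Answer: 42 44 44 44 44 45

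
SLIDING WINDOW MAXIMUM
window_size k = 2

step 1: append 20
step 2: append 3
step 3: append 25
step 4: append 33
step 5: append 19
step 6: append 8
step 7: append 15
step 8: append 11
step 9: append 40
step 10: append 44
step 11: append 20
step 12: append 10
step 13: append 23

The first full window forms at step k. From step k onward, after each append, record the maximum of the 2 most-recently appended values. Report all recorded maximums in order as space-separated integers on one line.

Answer: 20 25 33 33 19 15 15 40 44 44 20 23

Derivation:
step 1: append 20 -> window=[20] (not full yet)
step 2: append 3 -> window=[20, 3] -> max=20
step 3: append 25 -> window=[3, 25] -> max=25
step 4: append 33 -> window=[25, 33] -> max=33
step 5: append 19 -> window=[33, 19] -> max=33
step 6: append 8 -> window=[19, 8] -> max=19
step 7: append 15 -> window=[8, 15] -> max=15
step 8: append 11 -> window=[15, 11] -> max=15
step 9: append 40 -> window=[11, 40] -> max=40
step 10: append 44 -> window=[40, 44] -> max=44
step 11: append 20 -> window=[44, 20] -> max=44
step 12: append 10 -> window=[20, 10] -> max=20
step 13: append 23 -> window=[10, 23] -> max=23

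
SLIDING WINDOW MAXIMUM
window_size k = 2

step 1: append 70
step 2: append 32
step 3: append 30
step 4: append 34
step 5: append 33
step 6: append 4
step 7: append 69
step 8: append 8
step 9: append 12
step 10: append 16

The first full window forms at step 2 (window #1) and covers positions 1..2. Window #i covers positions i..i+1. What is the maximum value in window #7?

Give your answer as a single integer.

Answer: 69

Derivation:
step 1: append 70 -> window=[70] (not full yet)
step 2: append 32 -> window=[70, 32] -> max=70
step 3: append 30 -> window=[32, 30] -> max=32
step 4: append 34 -> window=[30, 34] -> max=34
step 5: append 33 -> window=[34, 33] -> max=34
step 6: append 4 -> window=[33, 4] -> max=33
step 7: append 69 -> window=[4, 69] -> max=69
step 8: append 8 -> window=[69, 8] -> max=69
Window #7 max = 69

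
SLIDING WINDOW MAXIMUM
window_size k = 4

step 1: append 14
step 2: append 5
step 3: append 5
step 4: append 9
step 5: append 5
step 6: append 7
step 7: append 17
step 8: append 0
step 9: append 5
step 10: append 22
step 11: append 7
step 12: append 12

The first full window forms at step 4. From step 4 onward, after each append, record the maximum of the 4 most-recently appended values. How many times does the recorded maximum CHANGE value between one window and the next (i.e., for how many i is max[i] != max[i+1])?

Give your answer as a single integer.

Answer: 3

Derivation:
step 1: append 14 -> window=[14] (not full yet)
step 2: append 5 -> window=[14, 5] (not full yet)
step 3: append 5 -> window=[14, 5, 5] (not full yet)
step 4: append 9 -> window=[14, 5, 5, 9] -> max=14
step 5: append 5 -> window=[5, 5, 9, 5] -> max=9
step 6: append 7 -> window=[5, 9, 5, 7] -> max=9
step 7: append 17 -> window=[9, 5, 7, 17] -> max=17
step 8: append 0 -> window=[5, 7, 17, 0] -> max=17
step 9: append 5 -> window=[7, 17, 0, 5] -> max=17
step 10: append 22 -> window=[17, 0, 5, 22] -> max=22
step 11: append 7 -> window=[0, 5, 22, 7] -> max=22
step 12: append 12 -> window=[5, 22, 7, 12] -> max=22
Recorded maximums: 14 9 9 17 17 17 22 22 22
Changes between consecutive maximums: 3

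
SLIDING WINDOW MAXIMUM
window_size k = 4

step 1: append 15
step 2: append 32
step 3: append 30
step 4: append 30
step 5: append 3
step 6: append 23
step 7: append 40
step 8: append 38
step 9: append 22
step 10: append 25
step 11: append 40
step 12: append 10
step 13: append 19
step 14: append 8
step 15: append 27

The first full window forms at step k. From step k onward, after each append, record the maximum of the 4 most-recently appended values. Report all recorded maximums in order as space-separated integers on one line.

Answer: 32 32 30 40 40 40 40 40 40 40 40 27

Derivation:
step 1: append 15 -> window=[15] (not full yet)
step 2: append 32 -> window=[15, 32] (not full yet)
step 3: append 30 -> window=[15, 32, 30] (not full yet)
step 4: append 30 -> window=[15, 32, 30, 30] -> max=32
step 5: append 3 -> window=[32, 30, 30, 3] -> max=32
step 6: append 23 -> window=[30, 30, 3, 23] -> max=30
step 7: append 40 -> window=[30, 3, 23, 40] -> max=40
step 8: append 38 -> window=[3, 23, 40, 38] -> max=40
step 9: append 22 -> window=[23, 40, 38, 22] -> max=40
step 10: append 25 -> window=[40, 38, 22, 25] -> max=40
step 11: append 40 -> window=[38, 22, 25, 40] -> max=40
step 12: append 10 -> window=[22, 25, 40, 10] -> max=40
step 13: append 19 -> window=[25, 40, 10, 19] -> max=40
step 14: append 8 -> window=[40, 10, 19, 8] -> max=40
step 15: append 27 -> window=[10, 19, 8, 27] -> max=27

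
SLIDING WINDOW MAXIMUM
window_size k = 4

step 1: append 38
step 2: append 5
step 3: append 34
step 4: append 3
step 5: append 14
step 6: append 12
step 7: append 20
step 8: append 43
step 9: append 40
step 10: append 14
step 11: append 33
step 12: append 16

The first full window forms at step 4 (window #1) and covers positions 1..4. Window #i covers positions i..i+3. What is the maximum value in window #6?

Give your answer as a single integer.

Answer: 43

Derivation:
step 1: append 38 -> window=[38] (not full yet)
step 2: append 5 -> window=[38, 5] (not full yet)
step 3: append 34 -> window=[38, 5, 34] (not full yet)
step 4: append 3 -> window=[38, 5, 34, 3] -> max=38
step 5: append 14 -> window=[5, 34, 3, 14] -> max=34
step 6: append 12 -> window=[34, 3, 14, 12] -> max=34
step 7: append 20 -> window=[3, 14, 12, 20] -> max=20
step 8: append 43 -> window=[14, 12, 20, 43] -> max=43
step 9: append 40 -> window=[12, 20, 43, 40] -> max=43
Window #6 max = 43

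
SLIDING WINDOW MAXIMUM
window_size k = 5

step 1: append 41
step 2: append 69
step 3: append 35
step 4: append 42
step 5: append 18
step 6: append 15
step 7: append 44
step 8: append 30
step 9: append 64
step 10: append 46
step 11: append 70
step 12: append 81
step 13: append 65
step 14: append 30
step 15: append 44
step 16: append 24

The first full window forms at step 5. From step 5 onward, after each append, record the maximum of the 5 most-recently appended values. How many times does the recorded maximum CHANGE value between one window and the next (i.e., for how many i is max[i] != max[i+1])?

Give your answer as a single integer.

step 1: append 41 -> window=[41] (not full yet)
step 2: append 69 -> window=[41, 69] (not full yet)
step 3: append 35 -> window=[41, 69, 35] (not full yet)
step 4: append 42 -> window=[41, 69, 35, 42] (not full yet)
step 5: append 18 -> window=[41, 69, 35, 42, 18] -> max=69
step 6: append 15 -> window=[69, 35, 42, 18, 15] -> max=69
step 7: append 44 -> window=[35, 42, 18, 15, 44] -> max=44
step 8: append 30 -> window=[42, 18, 15, 44, 30] -> max=44
step 9: append 64 -> window=[18, 15, 44, 30, 64] -> max=64
step 10: append 46 -> window=[15, 44, 30, 64, 46] -> max=64
step 11: append 70 -> window=[44, 30, 64, 46, 70] -> max=70
step 12: append 81 -> window=[30, 64, 46, 70, 81] -> max=81
step 13: append 65 -> window=[64, 46, 70, 81, 65] -> max=81
step 14: append 30 -> window=[46, 70, 81, 65, 30] -> max=81
step 15: append 44 -> window=[70, 81, 65, 30, 44] -> max=81
step 16: append 24 -> window=[81, 65, 30, 44, 24] -> max=81
Recorded maximums: 69 69 44 44 64 64 70 81 81 81 81 81
Changes between consecutive maximums: 4

Answer: 4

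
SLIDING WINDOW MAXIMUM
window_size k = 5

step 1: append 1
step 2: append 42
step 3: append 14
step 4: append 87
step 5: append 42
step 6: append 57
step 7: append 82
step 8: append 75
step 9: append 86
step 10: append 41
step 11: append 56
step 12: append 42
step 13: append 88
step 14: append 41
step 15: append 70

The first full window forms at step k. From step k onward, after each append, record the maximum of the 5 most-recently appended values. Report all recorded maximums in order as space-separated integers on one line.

Answer: 87 87 87 87 86 86 86 86 88 88 88

Derivation:
step 1: append 1 -> window=[1] (not full yet)
step 2: append 42 -> window=[1, 42] (not full yet)
step 3: append 14 -> window=[1, 42, 14] (not full yet)
step 4: append 87 -> window=[1, 42, 14, 87] (not full yet)
step 5: append 42 -> window=[1, 42, 14, 87, 42] -> max=87
step 6: append 57 -> window=[42, 14, 87, 42, 57] -> max=87
step 7: append 82 -> window=[14, 87, 42, 57, 82] -> max=87
step 8: append 75 -> window=[87, 42, 57, 82, 75] -> max=87
step 9: append 86 -> window=[42, 57, 82, 75, 86] -> max=86
step 10: append 41 -> window=[57, 82, 75, 86, 41] -> max=86
step 11: append 56 -> window=[82, 75, 86, 41, 56] -> max=86
step 12: append 42 -> window=[75, 86, 41, 56, 42] -> max=86
step 13: append 88 -> window=[86, 41, 56, 42, 88] -> max=88
step 14: append 41 -> window=[41, 56, 42, 88, 41] -> max=88
step 15: append 70 -> window=[56, 42, 88, 41, 70] -> max=88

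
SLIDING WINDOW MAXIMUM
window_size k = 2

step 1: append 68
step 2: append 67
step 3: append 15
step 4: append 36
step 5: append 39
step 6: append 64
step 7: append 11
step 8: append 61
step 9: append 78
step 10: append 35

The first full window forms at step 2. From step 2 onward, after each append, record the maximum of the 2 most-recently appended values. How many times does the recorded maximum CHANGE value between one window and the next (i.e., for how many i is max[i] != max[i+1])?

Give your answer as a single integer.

step 1: append 68 -> window=[68] (not full yet)
step 2: append 67 -> window=[68, 67] -> max=68
step 3: append 15 -> window=[67, 15] -> max=67
step 4: append 36 -> window=[15, 36] -> max=36
step 5: append 39 -> window=[36, 39] -> max=39
step 6: append 64 -> window=[39, 64] -> max=64
step 7: append 11 -> window=[64, 11] -> max=64
step 8: append 61 -> window=[11, 61] -> max=61
step 9: append 78 -> window=[61, 78] -> max=78
step 10: append 35 -> window=[78, 35] -> max=78
Recorded maximums: 68 67 36 39 64 64 61 78 78
Changes between consecutive maximums: 6

Answer: 6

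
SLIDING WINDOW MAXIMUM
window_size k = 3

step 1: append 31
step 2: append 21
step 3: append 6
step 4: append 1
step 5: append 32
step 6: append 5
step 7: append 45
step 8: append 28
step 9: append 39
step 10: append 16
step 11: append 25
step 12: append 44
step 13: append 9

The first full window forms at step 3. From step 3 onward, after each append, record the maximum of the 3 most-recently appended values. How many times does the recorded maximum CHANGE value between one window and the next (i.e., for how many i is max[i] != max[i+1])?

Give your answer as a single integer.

step 1: append 31 -> window=[31] (not full yet)
step 2: append 21 -> window=[31, 21] (not full yet)
step 3: append 6 -> window=[31, 21, 6] -> max=31
step 4: append 1 -> window=[21, 6, 1] -> max=21
step 5: append 32 -> window=[6, 1, 32] -> max=32
step 6: append 5 -> window=[1, 32, 5] -> max=32
step 7: append 45 -> window=[32, 5, 45] -> max=45
step 8: append 28 -> window=[5, 45, 28] -> max=45
step 9: append 39 -> window=[45, 28, 39] -> max=45
step 10: append 16 -> window=[28, 39, 16] -> max=39
step 11: append 25 -> window=[39, 16, 25] -> max=39
step 12: append 44 -> window=[16, 25, 44] -> max=44
step 13: append 9 -> window=[25, 44, 9] -> max=44
Recorded maximums: 31 21 32 32 45 45 45 39 39 44 44
Changes between consecutive maximums: 5

Answer: 5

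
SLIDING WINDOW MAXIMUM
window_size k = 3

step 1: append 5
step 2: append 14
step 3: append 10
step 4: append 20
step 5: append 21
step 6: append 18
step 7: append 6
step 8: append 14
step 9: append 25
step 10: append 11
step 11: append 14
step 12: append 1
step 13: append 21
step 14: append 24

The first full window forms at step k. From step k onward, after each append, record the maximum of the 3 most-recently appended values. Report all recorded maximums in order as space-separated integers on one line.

step 1: append 5 -> window=[5] (not full yet)
step 2: append 14 -> window=[5, 14] (not full yet)
step 3: append 10 -> window=[5, 14, 10] -> max=14
step 4: append 20 -> window=[14, 10, 20] -> max=20
step 5: append 21 -> window=[10, 20, 21] -> max=21
step 6: append 18 -> window=[20, 21, 18] -> max=21
step 7: append 6 -> window=[21, 18, 6] -> max=21
step 8: append 14 -> window=[18, 6, 14] -> max=18
step 9: append 25 -> window=[6, 14, 25] -> max=25
step 10: append 11 -> window=[14, 25, 11] -> max=25
step 11: append 14 -> window=[25, 11, 14] -> max=25
step 12: append 1 -> window=[11, 14, 1] -> max=14
step 13: append 21 -> window=[14, 1, 21] -> max=21
step 14: append 24 -> window=[1, 21, 24] -> max=24

Answer: 14 20 21 21 21 18 25 25 25 14 21 24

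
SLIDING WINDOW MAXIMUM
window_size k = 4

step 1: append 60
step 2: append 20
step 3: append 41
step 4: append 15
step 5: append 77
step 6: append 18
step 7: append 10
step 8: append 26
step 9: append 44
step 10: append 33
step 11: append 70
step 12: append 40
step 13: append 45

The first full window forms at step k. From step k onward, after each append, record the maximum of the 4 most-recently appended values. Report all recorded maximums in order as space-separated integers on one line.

Answer: 60 77 77 77 77 44 44 70 70 70

Derivation:
step 1: append 60 -> window=[60] (not full yet)
step 2: append 20 -> window=[60, 20] (not full yet)
step 3: append 41 -> window=[60, 20, 41] (not full yet)
step 4: append 15 -> window=[60, 20, 41, 15] -> max=60
step 5: append 77 -> window=[20, 41, 15, 77] -> max=77
step 6: append 18 -> window=[41, 15, 77, 18] -> max=77
step 7: append 10 -> window=[15, 77, 18, 10] -> max=77
step 8: append 26 -> window=[77, 18, 10, 26] -> max=77
step 9: append 44 -> window=[18, 10, 26, 44] -> max=44
step 10: append 33 -> window=[10, 26, 44, 33] -> max=44
step 11: append 70 -> window=[26, 44, 33, 70] -> max=70
step 12: append 40 -> window=[44, 33, 70, 40] -> max=70
step 13: append 45 -> window=[33, 70, 40, 45] -> max=70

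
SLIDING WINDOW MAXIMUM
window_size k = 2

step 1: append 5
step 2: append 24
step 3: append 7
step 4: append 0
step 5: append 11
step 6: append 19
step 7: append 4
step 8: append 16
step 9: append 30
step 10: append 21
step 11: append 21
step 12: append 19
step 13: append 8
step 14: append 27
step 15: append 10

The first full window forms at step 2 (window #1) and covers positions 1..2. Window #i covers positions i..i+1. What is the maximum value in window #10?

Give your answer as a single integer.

Answer: 21

Derivation:
step 1: append 5 -> window=[5] (not full yet)
step 2: append 24 -> window=[5, 24] -> max=24
step 3: append 7 -> window=[24, 7] -> max=24
step 4: append 0 -> window=[7, 0] -> max=7
step 5: append 11 -> window=[0, 11] -> max=11
step 6: append 19 -> window=[11, 19] -> max=19
step 7: append 4 -> window=[19, 4] -> max=19
step 8: append 16 -> window=[4, 16] -> max=16
step 9: append 30 -> window=[16, 30] -> max=30
step 10: append 21 -> window=[30, 21] -> max=30
step 11: append 21 -> window=[21, 21] -> max=21
Window #10 max = 21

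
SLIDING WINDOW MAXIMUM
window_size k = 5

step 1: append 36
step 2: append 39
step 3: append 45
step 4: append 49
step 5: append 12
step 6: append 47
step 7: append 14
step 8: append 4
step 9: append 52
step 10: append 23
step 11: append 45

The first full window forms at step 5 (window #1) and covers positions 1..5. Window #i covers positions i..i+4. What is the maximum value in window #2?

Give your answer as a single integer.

step 1: append 36 -> window=[36] (not full yet)
step 2: append 39 -> window=[36, 39] (not full yet)
step 3: append 45 -> window=[36, 39, 45] (not full yet)
step 4: append 49 -> window=[36, 39, 45, 49] (not full yet)
step 5: append 12 -> window=[36, 39, 45, 49, 12] -> max=49
step 6: append 47 -> window=[39, 45, 49, 12, 47] -> max=49
Window #2 max = 49

Answer: 49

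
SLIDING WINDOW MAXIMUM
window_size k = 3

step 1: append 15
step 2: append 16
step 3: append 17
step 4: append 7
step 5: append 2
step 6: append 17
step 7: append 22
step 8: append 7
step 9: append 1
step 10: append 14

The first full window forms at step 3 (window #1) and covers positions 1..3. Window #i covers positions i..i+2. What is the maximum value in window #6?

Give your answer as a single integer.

step 1: append 15 -> window=[15] (not full yet)
step 2: append 16 -> window=[15, 16] (not full yet)
step 3: append 17 -> window=[15, 16, 17] -> max=17
step 4: append 7 -> window=[16, 17, 7] -> max=17
step 5: append 2 -> window=[17, 7, 2] -> max=17
step 6: append 17 -> window=[7, 2, 17] -> max=17
step 7: append 22 -> window=[2, 17, 22] -> max=22
step 8: append 7 -> window=[17, 22, 7] -> max=22
Window #6 max = 22

Answer: 22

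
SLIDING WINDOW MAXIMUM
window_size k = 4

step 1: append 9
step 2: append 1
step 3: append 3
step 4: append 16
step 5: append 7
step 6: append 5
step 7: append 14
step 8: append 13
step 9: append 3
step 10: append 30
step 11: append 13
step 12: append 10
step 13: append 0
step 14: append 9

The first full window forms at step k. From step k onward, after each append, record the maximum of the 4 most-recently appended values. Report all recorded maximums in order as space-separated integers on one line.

Answer: 16 16 16 16 14 14 30 30 30 30 13

Derivation:
step 1: append 9 -> window=[9] (not full yet)
step 2: append 1 -> window=[9, 1] (not full yet)
step 3: append 3 -> window=[9, 1, 3] (not full yet)
step 4: append 16 -> window=[9, 1, 3, 16] -> max=16
step 5: append 7 -> window=[1, 3, 16, 7] -> max=16
step 6: append 5 -> window=[3, 16, 7, 5] -> max=16
step 7: append 14 -> window=[16, 7, 5, 14] -> max=16
step 8: append 13 -> window=[7, 5, 14, 13] -> max=14
step 9: append 3 -> window=[5, 14, 13, 3] -> max=14
step 10: append 30 -> window=[14, 13, 3, 30] -> max=30
step 11: append 13 -> window=[13, 3, 30, 13] -> max=30
step 12: append 10 -> window=[3, 30, 13, 10] -> max=30
step 13: append 0 -> window=[30, 13, 10, 0] -> max=30
step 14: append 9 -> window=[13, 10, 0, 9] -> max=13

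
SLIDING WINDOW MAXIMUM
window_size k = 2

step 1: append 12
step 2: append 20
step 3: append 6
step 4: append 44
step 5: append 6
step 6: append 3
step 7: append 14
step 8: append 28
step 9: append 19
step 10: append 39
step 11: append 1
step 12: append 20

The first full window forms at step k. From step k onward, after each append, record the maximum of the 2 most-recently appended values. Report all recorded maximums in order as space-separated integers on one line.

step 1: append 12 -> window=[12] (not full yet)
step 2: append 20 -> window=[12, 20] -> max=20
step 3: append 6 -> window=[20, 6] -> max=20
step 4: append 44 -> window=[6, 44] -> max=44
step 5: append 6 -> window=[44, 6] -> max=44
step 6: append 3 -> window=[6, 3] -> max=6
step 7: append 14 -> window=[3, 14] -> max=14
step 8: append 28 -> window=[14, 28] -> max=28
step 9: append 19 -> window=[28, 19] -> max=28
step 10: append 39 -> window=[19, 39] -> max=39
step 11: append 1 -> window=[39, 1] -> max=39
step 12: append 20 -> window=[1, 20] -> max=20

Answer: 20 20 44 44 6 14 28 28 39 39 20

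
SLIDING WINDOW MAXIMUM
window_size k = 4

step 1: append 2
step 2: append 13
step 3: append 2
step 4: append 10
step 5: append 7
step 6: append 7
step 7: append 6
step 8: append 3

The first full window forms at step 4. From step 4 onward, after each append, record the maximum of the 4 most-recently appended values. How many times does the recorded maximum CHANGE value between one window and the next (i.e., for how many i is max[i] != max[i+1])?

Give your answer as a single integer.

Answer: 2

Derivation:
step 1: append 2 -> window=[2] (not full yet)
step 2: append 13 -> window=[2, 13] (not full yet)
step 3: append 2 -> window=[2, 13, 2] (not full yet)
step 4: append 10 -> window=[2, 13, 2, 10] -> max=13
step 5: append 7 -> window=[13, 2, 10, 7] -> max=13
step 6: append 7 -> window=[2, 10, 7, 7] -> max=10
step 7: append 6 -> window=[10, 7, 7, 6] -> max=10
step 8: append 3 -> window=[7, 7, 6, 3] -> max=7
Recorded maximums: 13 13 10 10 7
Changes between consecutive maximums: 2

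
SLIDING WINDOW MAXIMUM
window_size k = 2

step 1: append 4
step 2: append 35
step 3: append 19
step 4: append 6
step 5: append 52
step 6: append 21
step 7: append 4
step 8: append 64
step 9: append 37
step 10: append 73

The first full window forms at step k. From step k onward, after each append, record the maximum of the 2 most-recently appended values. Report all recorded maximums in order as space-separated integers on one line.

Answer: 35 35 19 52 52 21 64 64 73

Derivation:
step 1: append 4 -> window=[4] (not full yet)
step 2: append 35 -> window=[4, 35] -> max=35
step 3: append 19 -> window=[35, 19] -> max=35
step 4: append 6 -> window=[19, 6] -> max=19
step 5: append 52 -> window=[6, 52] -> max=52
step 6: append 21 -> window=[52, 21] -> max=52
step 7: append 4 -> window=[21, 4] -> max=21
step 8: append 64 -> window=[4, 64] -> max=64
step 9: append 37 -> window=[64, 37] -> max=64
step 10: append 73 -> window=[37, 73] -> max=73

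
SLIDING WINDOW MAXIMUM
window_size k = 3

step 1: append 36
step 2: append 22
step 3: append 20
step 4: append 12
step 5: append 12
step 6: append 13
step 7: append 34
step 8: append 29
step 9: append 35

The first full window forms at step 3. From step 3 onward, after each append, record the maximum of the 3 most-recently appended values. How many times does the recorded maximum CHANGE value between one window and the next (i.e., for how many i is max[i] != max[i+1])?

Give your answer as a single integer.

Answer: 5

Derivation:
step 1: append 36 -> window=[36] (not full yet)
step 2: append 22 -> window=[36, 22] (not full yet)
step 3: append 20 -> window=[36, 22, 20] -> max=36
step 4: append 12 -> window=[22, 20, 12] -> max=22
step 5: append 12 -> window=[20, 12, 12] -> max=20
step 6: append 13 -> window=[12, 12, 13] -> max=13
step 7: append 34 -> window=[12, 13, 34] -> max=34
step 8: append 29 -> window=[13, 34, 29] -> max=34
step 9: append 35 -> window=[34, 29, 35] -> max=35
Recorded maximums: 36 22 20 13 34 34 35
Changes between consecutive maximums: 5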